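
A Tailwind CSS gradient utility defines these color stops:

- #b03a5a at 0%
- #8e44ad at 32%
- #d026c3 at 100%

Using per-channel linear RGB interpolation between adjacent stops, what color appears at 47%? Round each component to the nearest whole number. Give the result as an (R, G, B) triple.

(157, 61, 178)

47% lies between the 32% and 100% stops, so the local fraction is t = (47 − 32)/(100 − 32) = 15/68 ≈ 0.2206.
#8e44ad → (142, 68, 173); #d026c3 → (208, 38, 195).
R = 142 + 0.2206 × (208 − 142) = 156.56 → 157
G = 68 + 0.2206 × (38 − 68) = 61.382 → 61
B = 173 + 0.2206 × (195 − 173) = 177.853 → 178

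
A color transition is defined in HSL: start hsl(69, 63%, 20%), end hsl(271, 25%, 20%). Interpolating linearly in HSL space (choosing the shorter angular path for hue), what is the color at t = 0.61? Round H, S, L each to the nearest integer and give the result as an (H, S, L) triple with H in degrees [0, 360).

Hue: 271 − 69 = 202°, but |202| > 180 so the shorter arc goes the other way: Δh = 202 − 360 = -158°.
H = 69 + 0.61 × (-158) = -27.38 → -27 → -27 mod 360 = 333°
S = 63 + 0.61 × (25 − 63) = 39.82 → 40%
L = 20 + 0.61 × (20 − 20) = 20 → 20%

(333, 40, 20)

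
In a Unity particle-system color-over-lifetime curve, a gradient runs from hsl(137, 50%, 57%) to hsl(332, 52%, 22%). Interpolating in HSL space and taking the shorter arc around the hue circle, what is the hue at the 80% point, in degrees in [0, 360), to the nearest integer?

5

Hue: 332 − 137 = 195°, but |195| > 180 so the shorter arc goes the other way: Δh = 195 − 360 = -165°.
H = 137 + 0.8 × (-165) = 5 → 5°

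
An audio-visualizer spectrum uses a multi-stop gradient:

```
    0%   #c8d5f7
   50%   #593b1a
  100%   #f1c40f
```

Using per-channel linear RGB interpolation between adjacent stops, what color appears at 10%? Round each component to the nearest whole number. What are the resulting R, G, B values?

10% lies between the 0% and 50% stops, so the local fraction is t = (10 − 0)/(50 − 0) = 10/50 ≈ 0.2.
#c8d5f7 → (200, 213, 247); #593b1a → (89, 59, 26).
R = 200 + 0.2 × (89 − 200) = 177.8 → 178
G = 213 + 0.2 × (59 − 213) = 182.2 → 182
B = 247 + 0.2 × (26 − 247) = 202.8 → 203

(178, 182, 203)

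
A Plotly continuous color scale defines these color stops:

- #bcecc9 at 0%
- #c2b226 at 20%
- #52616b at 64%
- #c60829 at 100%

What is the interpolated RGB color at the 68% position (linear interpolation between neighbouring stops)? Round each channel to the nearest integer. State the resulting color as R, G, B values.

(95, 87, 100)

68% lies between the 64% and 100% stops, so the local fraction is t = (68 − 64)/(100 − 64) = 4/36 ≈ 0.1111.
#52616b → (82, 97, 107); #c60829 → (198, 8, 41).
R = 82 + 0.1111 × (198 − 82) = 94.888 → 95
G = 97 + 0.1111 × (8 − 97) = 87.112 → 87
B = 107 + 0.1111 × (41 − 107) = 99.667 → 100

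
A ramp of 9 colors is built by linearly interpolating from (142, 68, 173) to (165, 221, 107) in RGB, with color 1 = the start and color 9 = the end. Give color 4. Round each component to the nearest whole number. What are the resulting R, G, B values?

(151, 125, 148)

With 9 swatches and endpoints inclusive, swatch 4 sits at t = (4 − 1)/(9 − 1) = 3/8 ≈ 0.375.
R = 142 + 0.375 × (165 − 142) = 150.625 → 151
G = 68 + 0.375 × (221 − 68) = 125.375 → 125
B = 173 + 0.375 × (107 − 173) = 148.25 → 148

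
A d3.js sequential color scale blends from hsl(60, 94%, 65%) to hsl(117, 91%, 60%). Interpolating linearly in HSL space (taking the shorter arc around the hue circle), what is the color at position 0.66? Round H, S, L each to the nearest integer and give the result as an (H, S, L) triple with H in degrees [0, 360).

(98, 92, 62)

Hue arc: Δh = 117 − 60 = 57° (|Δh| ≤ 180, already the shorter path).
H = 60 + 0.66 × (57) = 97.62 → 98°
S = 94 + 0.66 × (91 − 94) = 92.02 → 92%
L = 65 + 0.66 × (60 − 65) = 61.7 → 62%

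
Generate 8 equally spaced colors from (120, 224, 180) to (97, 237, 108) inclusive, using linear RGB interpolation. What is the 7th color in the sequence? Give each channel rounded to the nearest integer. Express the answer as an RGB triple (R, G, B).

(100, 235, 118)

With 8 swatches and endpoints inclusive, swatch 7 sits at t = (7 − 1)/(8 − 1) = 6/7 ≈ 0.8571.
R = 120 + 0.8571 × (97 − 120) = 100.287 → 100
G = 224 + 0.8571 × (237 − 224) = 235.142 → 235
B = 180 + 0.8571 × (108 − 180) = 118.289 → 118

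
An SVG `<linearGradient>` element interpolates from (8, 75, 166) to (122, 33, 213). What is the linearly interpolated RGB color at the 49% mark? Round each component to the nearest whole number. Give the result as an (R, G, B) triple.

49% corresponds to t = 0.49.
R = 8 + 0.49 × (122 − 8) = 8 + 0.49 × 114 = 63.86 → 64
G = 75 + 0.49 × (33 − 75) = 75 + 0.49 × -42 = 54.42 → 54
B = 166 + 0.49 × (213 − 166) = 166 + 0.49 × 47 = 189.03 → 189
So the blended color is (64, 54, 189), about #4036bd.

(64, 54, 189)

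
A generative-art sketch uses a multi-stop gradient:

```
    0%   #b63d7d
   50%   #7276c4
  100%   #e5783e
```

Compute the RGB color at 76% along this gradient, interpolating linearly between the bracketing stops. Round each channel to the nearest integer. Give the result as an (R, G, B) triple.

(174, 119, 126)

76% lies between the 50% and 100% stops, so the local fraction is t = (76 − 50)/(100 − 50) = 26/50 ≈ 0.52.
#7276c4 → (114, 118, 196); #e5783e → (229, 120, 62).
R = 114 + 0.52 × (229 − 114) = 173.8 → 174
G = 118 + 0.52 × (120 − 118) = 119.04 → 119
B = 196 + 0.52 × (62 − 196) = 126.32 → 126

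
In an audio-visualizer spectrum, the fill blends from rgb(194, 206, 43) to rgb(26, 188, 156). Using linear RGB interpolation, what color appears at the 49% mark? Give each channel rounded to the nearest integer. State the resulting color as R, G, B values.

(112, 197, 98)

49% corresponds to t = 0.49.
R = 194 + 0.49 × (26 − 194) = 194 + 0.49 × -168 = 111.68 → 112
G = 206 + 0.49 × (188 − 206) = 206 + 0.49 × -18 = 197.18 → 197
B = 43 + 0.49 × (156 − 43) = 43 + 0.49 × 113 = 98.37 → 98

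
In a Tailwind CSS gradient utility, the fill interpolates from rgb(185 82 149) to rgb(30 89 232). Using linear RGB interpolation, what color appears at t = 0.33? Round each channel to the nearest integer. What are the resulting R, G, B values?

R = 185 + 0.33 × (30 − 185) = 185 + 0.33 × -155 = 133.85 → 134
G = 82 + 0.33 × (89 − 82) = 82 + 0.33 × 7 = 84.31 → 84
B = 149 + 0.33 × (232 − 149) = 149 + 0.33 × 83 = 176.39 → 176

(134, 84, 176)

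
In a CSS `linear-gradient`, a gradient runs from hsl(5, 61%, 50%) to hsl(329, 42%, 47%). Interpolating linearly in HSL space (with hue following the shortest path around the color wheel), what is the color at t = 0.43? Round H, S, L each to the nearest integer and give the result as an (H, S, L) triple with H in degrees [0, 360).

Hue: 329 − 5 = 324°, but |324| > 180 so the shorter arc goes the other way: Δh = 324 − 360 = -36°.
H = 5 + 0.43 × (-36) = -10.48 → -10 → -10 mod 360 = 350°
S = 61 + 0.43 × (42 − 61) = 52.83 → 53%
L = 50 + 0.43 × (47 − 50) = 48.71 → 49%

(350, 53, 49)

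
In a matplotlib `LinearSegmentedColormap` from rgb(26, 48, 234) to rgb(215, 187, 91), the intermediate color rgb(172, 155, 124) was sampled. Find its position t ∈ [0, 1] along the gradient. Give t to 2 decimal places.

Invert the lerp on the R channel (largest span, 189): t = (172 − 26) / (215 − 26) = 146/189 = 0.77249.
Check on G: (155 − 48)/(187 − 48) = 0.7698 ✓

0.77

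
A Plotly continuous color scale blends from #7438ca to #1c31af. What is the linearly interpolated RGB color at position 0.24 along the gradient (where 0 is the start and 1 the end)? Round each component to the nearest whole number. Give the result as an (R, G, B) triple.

#7438ca → (116, 56, 202); #1c31af → (28, 49, 175).
R = 116 + 0.24 × (28 − 116) = 116 + 0.24 × -88 = 94.88 → 95
G = 56 + 0.24 × (49 − 56) = 56 + 0.24 × -7 = 54.32 → 54
B = 202 + 0.24 × (175 − 202) = 202 + 0.24 × -27 = 195.52 → 196

(95, 54, 196)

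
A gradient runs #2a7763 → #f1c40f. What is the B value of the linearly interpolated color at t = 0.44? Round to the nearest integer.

B₁ = 99 (from #2a7763), B₂ = 15 (from #f1c40f).
B = 99 + 0.44 × (15 − 99) = 62.04 → 62

62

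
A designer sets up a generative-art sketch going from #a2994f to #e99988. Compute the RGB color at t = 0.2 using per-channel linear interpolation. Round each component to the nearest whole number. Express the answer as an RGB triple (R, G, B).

#a2994f → (162, 153, 79); #e99988 → (233, 153, 136).
R = 162 + 0.2 × (233 − 162) = 162 + 0.2 × 71 = 176.2 → 176
G = 153 + 0.2 × (153 − 153) = 153 + 0.2 × 0 = 153 → 153
B = 79 + 0.2 × (136 − 79) = 79 + 0.2 × 57 = 90.4 → 90

(176, 153, 90)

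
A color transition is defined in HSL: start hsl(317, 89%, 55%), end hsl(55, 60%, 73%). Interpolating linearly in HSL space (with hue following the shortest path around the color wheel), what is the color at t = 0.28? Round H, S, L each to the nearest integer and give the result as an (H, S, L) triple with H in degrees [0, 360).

Hue: 55 − 317 = -262°, but |-262| > 180 so the shorter arc goes the other way: Δh = -262 + 360 = 98°.
H = 317 + 0.28 × (98) = 344.44 → 344°
S = 89 + 0.28 × (60 − 89) = 80.88 → 81%
L = 55 + 0.28 × (73 − 55) = 60.04 → 60%

(344, 81, 60)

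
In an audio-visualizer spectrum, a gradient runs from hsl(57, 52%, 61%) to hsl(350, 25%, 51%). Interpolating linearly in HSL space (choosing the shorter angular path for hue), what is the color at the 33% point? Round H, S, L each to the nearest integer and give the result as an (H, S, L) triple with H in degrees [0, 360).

(35, 43, 58)

Hue: 350 − 57 = 293°, but |293| > 180 so the shorter arc goes the other way: Δh = 293 − 360 = -67°.
H = 57 + 0.33 × (-67) = 34.89 → 35°
S = 52 + 0.33 × (25 − 52) = 43.09 → 43%
L = 61 + 0.33 × (51 − 61) = 57.7 → 58%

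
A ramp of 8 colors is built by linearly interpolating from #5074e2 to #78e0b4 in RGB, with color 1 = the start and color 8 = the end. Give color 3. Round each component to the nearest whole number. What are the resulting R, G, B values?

With 8 swatches and endpoints inclusive, swatch 3 sits at t = (3 − 1)/(8 − 1) = 2/7 ≈ 0.2857.
#5074e2 → (80, 116, 226); #78e0b4 → (120, 224, 180).
R = 80 + 0.2857 × (120 − 80) = 91.428 → 91
G = 116 + 0.2857 × (224 − 116) = 146.856 → 147
B = 226 + 0.2857 × (180 − 226) = 212.858 → 213

(91, 147, 213)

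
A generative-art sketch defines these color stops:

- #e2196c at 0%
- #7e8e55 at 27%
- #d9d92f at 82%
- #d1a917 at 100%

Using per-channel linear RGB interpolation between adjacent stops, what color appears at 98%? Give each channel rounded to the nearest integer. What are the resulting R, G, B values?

(210, 174, 26)

98% lies between the 82% and 100% stops, so the local fraction is t = (98 − 82)/(100 − 82) = 16/18 ≈ 0.8889.
#d9d92f → (217, 217, 47); #d1a917 → (209, 169, 23).
R = 217 + 0.8889 × (209 − 217) = 209.889 → 210
G = 217 + 0.8889 × (169 − 217) = 174.333 → 174
B = 47 + 0.8889 × (23 − 47) = 25.666 → 26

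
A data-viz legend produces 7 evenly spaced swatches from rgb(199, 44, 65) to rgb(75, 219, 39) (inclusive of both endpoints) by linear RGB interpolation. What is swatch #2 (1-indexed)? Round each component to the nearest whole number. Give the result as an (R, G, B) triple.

(178, 73, 61)

With 7 swatches and endpoints inclusive, swatch 2 sits at t = (2 − 1)/(7 − 1) = 1/6 ≈ 0.1667.
R = 199 + 0.1667 × (75 − 199) = 178.329 → 178
G = 44 + 0.1667 × (219 − 44) = 73.172 → 73
B = 65 + 0.1667 × (39 − 65) = 60.666 → 61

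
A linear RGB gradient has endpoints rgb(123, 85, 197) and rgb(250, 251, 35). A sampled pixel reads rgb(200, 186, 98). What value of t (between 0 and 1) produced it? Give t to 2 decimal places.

0.61

Invert the lerp on the G channel (largest span, 166): t = (186 − 85) / (251 − 85) = 101/166 = 0.60843.
Check on R: (200 − 123)/(250 − 123) = 0.6063 ✓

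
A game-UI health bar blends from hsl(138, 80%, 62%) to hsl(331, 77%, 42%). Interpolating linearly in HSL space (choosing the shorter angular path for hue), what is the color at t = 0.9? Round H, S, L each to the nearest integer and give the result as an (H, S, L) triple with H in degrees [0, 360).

(348, 77, 44)

Hue: 331 − 138 = 193°, but |193| > 180 so the shorter arc goes the other way: Δh = 193 − 360 = -167°.
H = 138 + 0.9 × (-167) = -12.3 → -12 → -12 mod 360 = 348°
S = 80 + 0.9 × (77 − 80) = 77.3 → 77%
L = 62 + 0.9 × (42 − 62) = 44 → 44%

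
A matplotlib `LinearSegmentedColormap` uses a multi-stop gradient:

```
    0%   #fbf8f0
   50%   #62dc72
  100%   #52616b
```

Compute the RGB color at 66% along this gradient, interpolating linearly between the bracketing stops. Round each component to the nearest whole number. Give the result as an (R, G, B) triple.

(93, 181, 112)

66% lies between the 50% and 100% stops, so the local fraction is t = (66 − 50)/(100 − 50) = 16/50 ≈ 0.32.
#62dc72 → (98, 220, 114); #52616b → (82, 97, 107).
R = 98 + 0.32 × (82 − 98) = 92.88 → 93
G = 220 + 0.32 × (97 − 220) = 180.64 → 181
B = 114 + 0.32 × (107 − 114) = 111.76 → 112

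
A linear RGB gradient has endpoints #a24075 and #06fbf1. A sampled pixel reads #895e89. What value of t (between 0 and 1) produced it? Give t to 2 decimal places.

Invert the lerp on the G channel (largest span, 187): t = (94 − 64) / (251 − 64) = 30/187 = 0.16043.
Check on R: (137 − 162)/(6 − 162) = 0.1603 ✓

0.16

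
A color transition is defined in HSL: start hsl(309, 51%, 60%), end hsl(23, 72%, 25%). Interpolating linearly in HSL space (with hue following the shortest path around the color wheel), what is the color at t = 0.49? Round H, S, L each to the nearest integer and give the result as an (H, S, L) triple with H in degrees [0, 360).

(345, 61, 43)

Hue: 23 − 309 = -286°, but |-286| > 180 so the shorter arc goes the other way: Δh = -286 + 360 = 74°.
H = 309 + 0.49 × (74) = 345.26 → 345°
S = 51 + 0.49 × (72 − 51) = 61.29 → 61%
L = 60 + 0.49 × (25 − 60) = 42.85 → 43%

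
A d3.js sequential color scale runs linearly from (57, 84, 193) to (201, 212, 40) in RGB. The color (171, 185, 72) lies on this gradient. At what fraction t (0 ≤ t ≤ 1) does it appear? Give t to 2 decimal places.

Invert the lerp on the B channel (largest span, 153): t = (72 − 193) / (40 − 193) = -121/-153 = 0.79085.
Check on R: (171 − 57)/(201 − 57) = 0.7917 ✓

0.79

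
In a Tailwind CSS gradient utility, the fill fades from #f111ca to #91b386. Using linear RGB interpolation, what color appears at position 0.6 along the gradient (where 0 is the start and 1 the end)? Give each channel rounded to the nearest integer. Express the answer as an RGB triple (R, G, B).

(183, 114, 161)

#f111ca → (241, 17, 202); #91b386 → (145, 179, 134).
R = 241 + 0.6 × (145 − 241) = 241 + 0.6 × -96 = 183.4 → 183
G = 17 + 0.6 × (179 − 17) = 17 + 0.6 × 162 = 114.2 → 114
B = 202 + 0.6 × (134 − 202) = 202 + 0.6 × -68 = 161.2 → 161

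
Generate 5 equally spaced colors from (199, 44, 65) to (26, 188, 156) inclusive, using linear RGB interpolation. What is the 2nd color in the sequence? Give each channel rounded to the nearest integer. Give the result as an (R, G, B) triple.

With 5 swatches and endpoints inclusive, swatch 2 sits at t = (2 − 1)/(5 − 1) = 1/4 ≈ 0.25.
R = 199 + 0.25 × (26 − 199) = 155.75 → 156
G = 44 + 0.25 × (188 − 44) = 80 → 80
B = 65 + 0.25 × (156 − 65) = 87.75 → 88

(156, 80, 88)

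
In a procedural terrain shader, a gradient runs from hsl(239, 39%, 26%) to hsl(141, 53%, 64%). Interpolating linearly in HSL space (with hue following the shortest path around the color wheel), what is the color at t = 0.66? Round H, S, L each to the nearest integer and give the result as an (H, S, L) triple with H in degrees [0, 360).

Hue arc: Δh = 141 − 239 = -98° (|Δh| ≤ 180, already the shorter path).
H = 239 + 0.66 × (-98) = 174.32 → 174°
S = 39 + 0.66 × (53 − 39) = 48.24 → 48%
L = 26 + 0.66 × (64 − 26) = 51.08 → 51%

(174, 48, 51)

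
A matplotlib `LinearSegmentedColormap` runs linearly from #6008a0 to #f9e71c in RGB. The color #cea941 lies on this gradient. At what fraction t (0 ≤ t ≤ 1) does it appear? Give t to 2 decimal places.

0.72

Invert the lerp on the G channel (largest span, 223): t = (169 − 8) / (231 − 8) = 161/223 = 0.72197.
Check on R: (206 − 96)/(249 − 96) = 0.719 ✓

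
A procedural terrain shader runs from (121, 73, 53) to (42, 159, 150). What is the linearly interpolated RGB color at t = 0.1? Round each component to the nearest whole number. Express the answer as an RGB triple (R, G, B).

(113, 82, 63)

R = 121 + 0.1 × (42 − 121) = 121 + 0.1 × -79 = 113.1 → 113
G = 73 + 0.1 × (159 − 73) = 73 + 0.1 × 86 = 81.6 → 82
B = 53 + 0.1 × (150 − 53) = 53 + 0.1 × 97 = 62.7 → 63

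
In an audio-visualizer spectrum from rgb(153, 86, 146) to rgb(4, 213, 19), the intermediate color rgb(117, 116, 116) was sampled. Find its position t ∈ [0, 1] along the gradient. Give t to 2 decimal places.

Invert the lerp on the R channel (largest span, 149): t = (117 − 153) / (4 − 153) = -36/-149 = 0.24161.
Check on G: (116 − 86)/(213 − 86) = 0.2362 ✓

0.24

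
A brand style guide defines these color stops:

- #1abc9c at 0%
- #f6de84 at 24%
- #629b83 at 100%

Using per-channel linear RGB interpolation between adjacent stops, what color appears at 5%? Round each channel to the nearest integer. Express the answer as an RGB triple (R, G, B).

5% lies between the 0% and 24% stops, so the local fraction is t = (5 − 0)/(24 − 0) = 5/24 ≈ 0.2083.
#1abc9c → (26, 188, 156); #f6de84 → (246, 222, 132).
R = 26 + 0.2083 × (246 − 26) = 71.826 → 72
G = 188 + 0.2083 × (222 − 188) = 195.082 → 195
B = 156 + 0.2083 × (132 − 156) = 151.001 → 151

(72, 195, 151)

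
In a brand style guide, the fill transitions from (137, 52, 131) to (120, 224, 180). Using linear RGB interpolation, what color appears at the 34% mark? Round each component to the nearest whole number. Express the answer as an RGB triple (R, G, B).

34% corresponds to t = 0.34.
R = 137 + 0.34 × (120 − 137) = 137 + 0.34 × -17 = 131.22 → 131
G = 52 + 0.34 × (224 − 52) = 52 + 0.34 × 172 = 110.48 → 110
B = 131 + 0.34 × (180 − 131) = 131 + 0.34 × 49 = 147.66 → 148

(131, 110, 148)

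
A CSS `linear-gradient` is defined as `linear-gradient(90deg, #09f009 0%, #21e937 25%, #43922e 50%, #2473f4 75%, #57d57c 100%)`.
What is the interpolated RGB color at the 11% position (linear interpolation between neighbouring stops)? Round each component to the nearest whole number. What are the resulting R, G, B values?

11% lies between the 0% and 25% stops, so the local fraction is t = (11 − 0)/(25 − 0) = 11/25 ≈ 0.44.
#09f009 → (9, 240, 9); #21e937 → (33, 233, 55).
R = 9 + 0.44 × (33 − 9) = 19.56 → 20
G = 240 + 0.44 × (233 − 240) = 236.92 → 237
B = 9 + 0.44 × (55 − 9) = 29.24 → 29

(20, 237, 29)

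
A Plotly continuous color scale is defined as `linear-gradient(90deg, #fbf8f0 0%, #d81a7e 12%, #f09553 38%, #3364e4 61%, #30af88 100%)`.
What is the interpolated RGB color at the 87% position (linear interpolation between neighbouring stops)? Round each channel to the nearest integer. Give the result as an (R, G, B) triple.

(49, 150, 167)

87% lies between the 61% and 100% stops, so the local fraction is t = (87 − 61)/(100 − 61) = 26/39 ≈ 0.6667.
#3364e4 → (51, 100, 228); #30af88 → (48, 175, 136).
R = 51 + 0.6667 × (48 − 51) = 49 → 49
G = 100 + 0.6667 × (175 − 100) = 150.002 → 150
B = 228 + 0.6667 × (136 − 228) = 166.664 → 167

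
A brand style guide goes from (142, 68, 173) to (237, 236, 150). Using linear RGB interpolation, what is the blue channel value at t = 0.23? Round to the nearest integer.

B = 173 + 0.23 × (150 − 173) = 167.71 → 168

168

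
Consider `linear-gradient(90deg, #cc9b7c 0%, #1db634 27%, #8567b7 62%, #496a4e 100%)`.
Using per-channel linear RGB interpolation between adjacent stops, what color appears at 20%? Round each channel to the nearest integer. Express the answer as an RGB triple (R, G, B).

20% lies between the 0% and 27% stops, so the local fraction is t = (20 − 0)/(27 − 0) = 20/27 ≈ 0.7407.
#cc9b7c → (204, 155, 124); #1db634 → (29, 182, 52).
R = 204 + 0.7407 × (29 − 204) = 74.377 → 74
G = 155 + 0.7407 × (182 − 155) = 174.999 → 175
B = 124 + 0.7407 × (52 − 124) = 70.67 → 71

(74, 175, 71)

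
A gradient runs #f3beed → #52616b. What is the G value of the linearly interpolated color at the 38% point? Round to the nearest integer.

G₁ = 190 (from #f3beed), G₂ = 97 (from #52616b).
G = 190 + 0.38 × (97 − 190) = 154.66 → 155

155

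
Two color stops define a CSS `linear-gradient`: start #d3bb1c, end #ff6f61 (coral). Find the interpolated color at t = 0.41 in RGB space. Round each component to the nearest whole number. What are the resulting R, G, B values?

#d3bb1c → (211, 187, 28); #ff6f61 → (255, 111, 97).
R = 211 + 0.41 × (255 − 211) = 211 + 0.41 × 44 = 229.04 → 229
G = 187 + 0.41 × (111 − 187) = 187 + 0.41 × -76 = 155.84 → 156
B = 28 + 0.41 × (97 − 28) = 28 + 0.41 × 69 = 56.29 → 56
So the blended color is (229, 156, 56), about #e59c38.

(229, 156, 56)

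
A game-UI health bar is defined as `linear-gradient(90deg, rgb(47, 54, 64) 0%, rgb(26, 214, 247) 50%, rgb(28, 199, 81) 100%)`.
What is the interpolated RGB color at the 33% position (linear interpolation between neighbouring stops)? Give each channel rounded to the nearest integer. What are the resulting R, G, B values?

33% lies between the 0% and 50% stops, so the local fraction is t = (33 − 0)/(50 − 0) = 33/50 ≈ 0.66.
R = 47 + 0.66 × (26 − 47) = 33.14 → 33
G = 54 + 0.66 × (214 − 54) = 159.6 → 160
B = 64 + 0.66 × (247 − 64) = 184.78 → 185

(33, 160, 185)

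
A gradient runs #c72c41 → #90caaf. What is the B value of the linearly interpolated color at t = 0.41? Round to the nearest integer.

110

B₁ = 65 (from #c72c41), B₂ = 175 (from #90caaf).
B = 65 + 0.41 × (175 − 65) = 110.1 → 110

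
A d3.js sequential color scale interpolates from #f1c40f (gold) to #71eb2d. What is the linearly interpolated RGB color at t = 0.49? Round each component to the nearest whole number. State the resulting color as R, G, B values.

#f1c40f → (241, 196, 15); #71eb2d → (113, 235, 45).
R = 241 + 0.49 × (113 − 241) = 241 + 0.49 × -128 = 178.28 → 178
G = 196 + 0.49 × (235 − 196) = 196 + 0.49 × 39 = 215.11 → 215
B = 15 + 0.49 × (45 − 15) = 15 + 0.49 × 30 = 29.7 → 30

(178, 215, 30)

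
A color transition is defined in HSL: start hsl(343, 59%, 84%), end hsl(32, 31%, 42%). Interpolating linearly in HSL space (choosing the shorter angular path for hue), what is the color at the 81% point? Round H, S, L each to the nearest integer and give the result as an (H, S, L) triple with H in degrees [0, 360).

(23, 36, 50)

Hue: 32 − 343 = -311°, but |-311| > 180 so the shorter arc goes the other way: Δh = -311 + 360 = 49°.
H = 343 + 0.81 × (49) = 382.69 → 383 → 383 mod 360 = 23°
S = 59 + 0.81 × (31 − 59) = 36.32 → 36%
L = 84 + 0.81 × (42 − 84) = 49.98 → 50%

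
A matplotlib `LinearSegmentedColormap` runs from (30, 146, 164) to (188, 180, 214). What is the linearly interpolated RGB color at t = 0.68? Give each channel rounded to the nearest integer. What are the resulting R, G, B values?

(137, 169, 198)

R = 30 + 0.68 × (188 − 30) = 30 + 0.68 × 158 = 137.44 → 137
G = 146 + 0.68 × (180 − 146) = 146 + 0.68 × 34 = 169.12 → 169
B = 164 + 0.68 × (214 − 164) = 164 + 0.68 × 50 = 198 → 198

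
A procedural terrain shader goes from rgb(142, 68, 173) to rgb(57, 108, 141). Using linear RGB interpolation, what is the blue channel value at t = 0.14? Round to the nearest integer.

B = 173 + 0.14 × (141 − 173) = 168.52 → 169

169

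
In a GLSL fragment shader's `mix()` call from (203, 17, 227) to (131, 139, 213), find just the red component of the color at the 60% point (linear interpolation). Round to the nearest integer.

R = 203 + 0.6 × (131 − 203) = 159.8 → 160

160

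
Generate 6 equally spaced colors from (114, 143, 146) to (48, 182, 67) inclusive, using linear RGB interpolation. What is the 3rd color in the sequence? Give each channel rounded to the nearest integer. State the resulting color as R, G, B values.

With 6 swatches and endpoints inclusive, swatch 3 sits at t = (3 − 1)/(6 − 1) = 2/5 ≈ 0.4.
R = 114 + 0.4 × (48 − 114) = 87.6 → 88
G = 143 + 0.4 × (182 − 143) = 158.6 → 159
B = 146 + 0.4 × (67 − 146) = 114.4 → 114

(88, 159, 114)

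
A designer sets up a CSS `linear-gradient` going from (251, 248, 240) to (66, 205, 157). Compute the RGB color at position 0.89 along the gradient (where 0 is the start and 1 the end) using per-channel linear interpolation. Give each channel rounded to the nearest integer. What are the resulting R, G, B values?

R = 251 + 0.89 × (66 − 251) = 251 + 0.89 × -185 = 86.35 → 86
G = 248 + 0.89 × (205 − 248) = 248 + 0.89 × -43 = 209.73 → 210
B = 240 + 0.89 × (157 − 240) = 240 + 0.89 × -83 = 166.13 → 166
So the blended color is (86, 210, 166), about #56d2a6.

(86, 210, 166)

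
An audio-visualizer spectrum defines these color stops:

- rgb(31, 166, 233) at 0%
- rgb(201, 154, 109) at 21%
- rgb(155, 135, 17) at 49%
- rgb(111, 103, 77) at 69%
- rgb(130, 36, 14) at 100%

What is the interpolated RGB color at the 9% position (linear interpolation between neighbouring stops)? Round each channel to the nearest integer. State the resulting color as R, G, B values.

9% lies between the 0% and 21% stops, so the local fraction is t = (9 − 0)/(21 − 0) = 9/21 ≈ 0.4286.
R = 31 + 0.4286 × (201 − 31) = 103.862 → 104
G = 166 + 0.4286 × (154 − 166) = 160.857 → 161
B = 233 + 0.4286 × (109 − 233) = 179.854 → 180

(104, 161, 180)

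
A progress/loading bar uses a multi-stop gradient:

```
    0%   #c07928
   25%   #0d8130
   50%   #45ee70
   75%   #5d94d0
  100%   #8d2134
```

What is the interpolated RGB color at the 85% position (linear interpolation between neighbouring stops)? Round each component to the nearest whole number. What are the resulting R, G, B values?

(112, 102, 146)

85% lies between the 75% and 100% stops, so the local fraction is t = (85 − 75)/(100 − 75) = 10/25 ≈ 0.4.
#5d94d0 → (93, 148, 208); #8d2134 → (141, 33, 52).
R = 93 + 0.4 × (141 − 93) = 112.2 → 112
G = 148 + 0.4 × (33 − 148) = 102 → 102
B = 208 + 0.4 × (52 − 208) = 145.6 → 146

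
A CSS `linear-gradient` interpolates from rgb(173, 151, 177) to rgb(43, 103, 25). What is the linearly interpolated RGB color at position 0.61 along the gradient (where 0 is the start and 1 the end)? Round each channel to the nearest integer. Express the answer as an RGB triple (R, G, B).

R = 173 + 0.61 × (43 − 173) = 173 + 0.61 × -130 = 93.7 → 94
G = 151 + 0.61 × (103 − 151) = 151 + 0.61 × -48 = 121.72 → 122
B = 177 + 0.61 × (25 − 177) = 177 + 0.61 × -152 = 84.28 → 84

(94, 122, 84)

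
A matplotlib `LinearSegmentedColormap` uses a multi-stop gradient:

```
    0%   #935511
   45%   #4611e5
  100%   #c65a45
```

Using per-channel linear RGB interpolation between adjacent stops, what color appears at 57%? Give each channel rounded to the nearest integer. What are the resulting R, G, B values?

(98, 33, 194)

57% lies between the 45% and 100% stops, so the local fraction is t = (57 − 45)/(100 − 45) = 12/55 ≈ 0.2182.
#4611e5 → (70, 17, 229); #c65a45 → (198, 90, 69).
R = 70 + 0.2182 × (198 − 70) = 97.93 → 98
G = 17 + 0.2182 × (90 − 17) = 32.929 → 33
B = 229 + 0.2182 × (69 − 229) = 194.088 → 194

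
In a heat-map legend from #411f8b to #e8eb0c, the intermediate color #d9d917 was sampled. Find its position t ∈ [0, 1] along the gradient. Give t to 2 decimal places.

Invert the lerp on the G channel (largest span, 204): t = (217 − 31) / (235 − 31) = 186/204 = 0.91176.
Check on R: (217 − 65)/(232 − 65) = 0.9102 ✓

0.91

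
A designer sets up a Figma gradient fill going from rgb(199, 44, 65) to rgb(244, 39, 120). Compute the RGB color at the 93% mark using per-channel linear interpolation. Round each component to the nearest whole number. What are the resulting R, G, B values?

(241, 39, 116)

93% corresponds to t = 0.93.
R = 199 + 0.93 × (244 − 199) = 199 + 0.93 × 45 = 240.85 → 241
G = 44 + 0.93 × (39 − 44) = 44 + 0.93 × -5 = 39.35 → 39
B = 65 + 0.93 × (120 − 65) = 65 + 0.93 × 55 = 116.15 → 116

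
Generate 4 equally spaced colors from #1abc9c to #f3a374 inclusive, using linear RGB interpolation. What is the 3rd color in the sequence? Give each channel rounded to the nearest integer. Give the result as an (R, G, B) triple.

With 4 swatches and endpoints inclusive, swatch 3 sits at t = (3 − 1)/(4 − 1) = 2/3 ≈ 0.6667.
#1abc9c → (26, 188, 156); #f3a374 → (243, 163, 116).
R = 26 + 0.6667 × (243 − 26) = 170.674 → 171
G = 188 + 0.6667 × (163 − 188) = 171.333 → 171
B = 156 + 0.6667 × (116 − 156) = 129.332 → 129

(171, 171, 129)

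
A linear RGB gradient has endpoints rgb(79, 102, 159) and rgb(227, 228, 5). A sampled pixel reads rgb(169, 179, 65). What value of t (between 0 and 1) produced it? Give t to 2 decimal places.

0.61

Invert the lerp on the B channel (largest span, 154): t = (65 − 159) / (5 − 159) = -94/-154 = 0.61039.
Check on R: (169 − 79)/(227 − 79) = 0.6081 ✓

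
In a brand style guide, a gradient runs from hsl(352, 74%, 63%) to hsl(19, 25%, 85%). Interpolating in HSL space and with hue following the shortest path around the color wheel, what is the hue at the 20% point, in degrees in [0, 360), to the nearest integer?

Hue: 19 − 352 = -333°, but |-333| > 180 so the shorter arc goes the other way: Δh = -333 + 360 = 27°.
H = 352 + 0.2 × (27) = 357.4 → 357°

357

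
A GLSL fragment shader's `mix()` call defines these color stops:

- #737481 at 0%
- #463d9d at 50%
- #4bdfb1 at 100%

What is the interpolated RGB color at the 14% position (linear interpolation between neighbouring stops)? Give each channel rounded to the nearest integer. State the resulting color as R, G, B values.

14% lies between the 0% and 50% stops, so the local fraction is t = (14 − 0)/(50 − 0) = 14/50 ≈ 0.28.
#737481 → (115, 116, 129); #463d9d → (70, 61, 157).
R = 115 + 0.28 × (70 − 115) = 102.4 → 102
G = 116 + 0.28 × (61 − 116) = 100.6 → 101
B = 129 + 0.28 × (157 − 129) = 136.84 → 137

(102, 101, 137)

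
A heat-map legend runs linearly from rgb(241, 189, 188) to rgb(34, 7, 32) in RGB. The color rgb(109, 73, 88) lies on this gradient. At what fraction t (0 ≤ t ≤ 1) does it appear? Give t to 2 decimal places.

Invert the lerp on the R channel (largest span, 207): t = (109 − 241) / (34 − 241) = -132/-207 = 0.63768.
Check on G: (73 − 189)/(7 − 189) = 0.6374 ✓

0.64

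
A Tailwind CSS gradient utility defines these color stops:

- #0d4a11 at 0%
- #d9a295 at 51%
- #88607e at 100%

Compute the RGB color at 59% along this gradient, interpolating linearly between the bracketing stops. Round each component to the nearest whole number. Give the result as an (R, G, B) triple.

59% lies between the 51% and 100% stops, so the local fraction is t = (59 − 51)/(100 − 51) = 8/49 ≈ 0.1633.
#d9a295 → (217, 162, 149); #88607e → (136, 96, 126).
R = 217 + 0.1633 × (136 − 217) = 203.773 → 204
G = 162 + 0.1633 × (96 − 162) = 151.222 → 151
B = 149 + 0.1633 × (126 − 149) = 145.244 → 145

(204, 151, 145)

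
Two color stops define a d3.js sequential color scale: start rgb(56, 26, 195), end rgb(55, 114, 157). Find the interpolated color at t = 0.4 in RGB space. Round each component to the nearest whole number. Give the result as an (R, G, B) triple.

(56, 61, 180)

R = 56 + 0.4 × (55 − 56) = 56 + 0.4 × -1 = 55.6 → 56
G = 26 + 0.4 × (114 − 26) = 26 + 0.4 × 88 = 61.2 → 61
B = 195 + 0.4 × (157 − 195) = 195 + 0.4 × -38 = 179.8 → 180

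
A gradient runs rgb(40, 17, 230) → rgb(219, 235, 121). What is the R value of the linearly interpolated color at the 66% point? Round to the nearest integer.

R = 40 + 0.66 × (219 − 40) = 158.14 → 158

158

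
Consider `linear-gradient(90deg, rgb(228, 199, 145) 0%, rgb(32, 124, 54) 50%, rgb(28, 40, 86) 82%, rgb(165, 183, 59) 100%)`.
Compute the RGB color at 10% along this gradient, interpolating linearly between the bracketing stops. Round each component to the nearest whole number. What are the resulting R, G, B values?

10% lies between the 0% and 50% stops, so the local fraction is t = (10 − 0)/(50 − 0) = 10/50 ≈ 0.2.
R = 228 + 0.2 × (32 − 228) = 188.8 → 189
G = 199 + 0.2 × (124 − 199) = 184 → 184
B = 145 + 0.2 × (54 − 145) = 126.8 → 127

(189, 184, 127)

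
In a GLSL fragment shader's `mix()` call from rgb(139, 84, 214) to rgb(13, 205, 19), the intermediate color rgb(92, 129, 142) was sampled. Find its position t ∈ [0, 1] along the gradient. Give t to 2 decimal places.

Invert the lerp on the B channel (largest span, 195): t = (142 − 214) / (19 − 214) = -72/-195 = 0.36923.
Check on R: (92 − 139)/(13 − 139) = 0.373 ✓

0.37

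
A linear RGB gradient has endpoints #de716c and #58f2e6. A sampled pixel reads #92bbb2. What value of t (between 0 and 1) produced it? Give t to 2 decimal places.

0.57

Invert the lerp on the R channel (largest span, 134): t = (146 − 222) / (88 − 222) = -76/-134 = 0.56716.
Check on G: (187 − 113)/(242 − 113) = 0.5736 ✓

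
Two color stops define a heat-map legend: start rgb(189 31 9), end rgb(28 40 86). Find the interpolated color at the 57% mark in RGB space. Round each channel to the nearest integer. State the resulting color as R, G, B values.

(97, 36, 53)

57% corresponds to t = 0.57.
R = 189 + 0.57 × (28 − 189) = 189 + 0.57 × -161 = 97.23 → 97
G = 31 + 0.57 × (40 − 31) = 31 + 0.57 × 9 = 36.13 → 36
B = 9 + 0.57 × (86 − 9) = 9 + 0.57 × 77 = 52.89 → 53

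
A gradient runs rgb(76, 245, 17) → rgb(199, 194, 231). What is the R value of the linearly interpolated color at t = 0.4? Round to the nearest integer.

R = 76 + 0.4 × (199 − 76) = 125.2 → 125

125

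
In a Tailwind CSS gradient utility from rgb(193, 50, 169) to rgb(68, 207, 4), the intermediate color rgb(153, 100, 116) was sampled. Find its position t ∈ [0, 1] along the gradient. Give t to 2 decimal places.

0.32

Invert the lerp on the B channel (largest span, 165): t = (116 − 169) / (4 − 169) = -53/-165 = 0.32121.
Check on R: (153 − 193)/(68 − 193) = 0.32 ✓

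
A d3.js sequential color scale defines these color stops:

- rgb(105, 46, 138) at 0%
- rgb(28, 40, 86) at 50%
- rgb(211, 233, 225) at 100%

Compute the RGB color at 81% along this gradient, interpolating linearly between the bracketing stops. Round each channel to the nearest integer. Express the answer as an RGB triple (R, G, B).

(141, 160, 172)

81% lies between the 50% and 100% stops, so the local fraction is t = (81 − 50)/(100 − 50) = 31/50 ≈ 0.62.
R = 28 + 0.62 × (211 − 28) = 141.46 → 141
G = 40 + 0.62 × (233 − 40) = 159.66 → 160
B = 86 + 0.62 × (225 − 86) = 172.18 → 172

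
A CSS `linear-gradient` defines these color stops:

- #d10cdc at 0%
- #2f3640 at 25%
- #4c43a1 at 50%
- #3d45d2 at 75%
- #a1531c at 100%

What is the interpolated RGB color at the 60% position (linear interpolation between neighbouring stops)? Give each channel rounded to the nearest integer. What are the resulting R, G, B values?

(70, 68, 181)

60% lies between the 50% and 75% stops, so the local fraction is t = (60 − 50)/(75 − 50) = 10/25 ≈ 0.4.
#4c43a1 → (76, 67, 161); #3d45d2 → (61, 69, 210).
R = 76 + 0.4 × (61 − 76) = 70 → 70
G = 67 + 0.4 × (69 − 67) = 67.8 → 68
B = 161 + 0.4 × (210 − 161) = 180.6 → 181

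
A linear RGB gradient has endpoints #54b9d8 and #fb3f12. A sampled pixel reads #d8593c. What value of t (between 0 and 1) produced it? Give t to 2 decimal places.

Invert the lerp on the B channel (largest span, 198): t = (60 − 216) / (18 − 216) = -156/-198 = 0.78788.
Check on R: (216 − 84)/(251 − 84) = 0.7904 ✓

0.79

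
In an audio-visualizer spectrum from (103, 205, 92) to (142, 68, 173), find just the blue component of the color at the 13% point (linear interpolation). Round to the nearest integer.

103

B = 92 + 0.13 × (173 − 92) = 102.53 → 103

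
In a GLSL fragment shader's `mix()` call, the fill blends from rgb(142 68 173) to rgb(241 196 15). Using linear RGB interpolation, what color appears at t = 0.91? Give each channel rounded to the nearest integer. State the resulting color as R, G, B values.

(232, 184, 29)

R = 142 + 0.91 × (241 − 142) = 142 + 0.91 × 99 = 232.09 → 232
G = 68 + 0.91 × (196 − 68) = 68 + 0.91 × 128 = 184.48 → 184
B = 173 + 0.91 × (15 − 173) = 173 + 0.91 × -158 = 29.22 → 29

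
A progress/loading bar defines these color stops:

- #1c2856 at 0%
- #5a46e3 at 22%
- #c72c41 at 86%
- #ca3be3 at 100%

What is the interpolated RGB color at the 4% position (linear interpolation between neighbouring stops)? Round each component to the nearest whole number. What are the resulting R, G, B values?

4% lies between the 0% and 22% stops, so the local fraction is t = (4 − 0)/(22 − 0) = 4/22 ≈ 0.1818.
#1c2856 → (28, 40, 86); #5a46e3 → (90, 70, 227).
R = 28 + 0.1818 × (90 − 28) = 39.272 → 39
G = 40 + 0.1818 × (70 − 40) = 45.454 → 45
B = 86 + 0.1818 × (227 − 86) = 111.634 → 112

(39, 45, 112)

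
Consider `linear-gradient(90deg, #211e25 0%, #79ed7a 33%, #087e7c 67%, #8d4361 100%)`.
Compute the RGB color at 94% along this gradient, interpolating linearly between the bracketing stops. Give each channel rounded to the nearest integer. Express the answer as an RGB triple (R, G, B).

(117, 78, 102)

94% lies between the 67% and 100% stops, so the local fraction is t = (94 − 67)/(100 − 67) = 27/33 ≈ 0.8182.
#087e7c → (8, 126, 124); #8d4361 → (141, 67, 97).
R = 8 + 0.8182 × (141 − 8) = 116.821 → 117
G = 126 + 0.8182 × (67 − 126) = 77.726 → 78
B = 124 + 0.8182 × (97 − 124) = 101.909 → 102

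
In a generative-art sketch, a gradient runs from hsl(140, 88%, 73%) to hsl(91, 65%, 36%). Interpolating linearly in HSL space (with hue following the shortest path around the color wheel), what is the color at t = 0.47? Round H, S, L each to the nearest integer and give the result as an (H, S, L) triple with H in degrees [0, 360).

(117, 77, 56)

Hue arc: Δh = 91 − 140 = -49° (|Δh| ≤ 180, already the shorter path).
H = 140 + 0.47 × (-49) = 116.97 → 117°
S = 88 + 0.47 × (65 − 88) = 77.19 → 77%
L = 73 + 0.47 × (36 − 73) = 55.61 → 56%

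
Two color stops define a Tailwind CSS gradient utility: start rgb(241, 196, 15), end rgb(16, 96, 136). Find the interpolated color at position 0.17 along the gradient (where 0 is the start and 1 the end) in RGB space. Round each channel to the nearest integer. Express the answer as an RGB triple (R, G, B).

(203, 179, 36)

R = 241 + 0.17 × (16 − 241) = 241 + 0.17 × -225 = 202.75 → 203
G = 196 + 0.17 × (96 − 196) = 196 + 0.17 × -100 = 179 → 179
B = 15 + 0.17 × (136 − 15) = 15 + 0.17 × 121 = 35.57 → 36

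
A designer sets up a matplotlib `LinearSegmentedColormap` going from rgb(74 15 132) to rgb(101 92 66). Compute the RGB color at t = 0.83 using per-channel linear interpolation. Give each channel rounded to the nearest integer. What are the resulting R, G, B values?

(96, 79, 77)

R = 74 + 0.83 × (101 − 74) = 74 + 0.83 × 27 = 96.41 → 96
G = 15 + 0.83 × (92 − 15) = 15 + 0.83 × 77 = 78.91 → 79
B = 132 + 0.83 × (66 − 132) = 132 + 0.83 × -66 = 77.22 → 77
So the blended color is (96, 79, 77), about #604f4d.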